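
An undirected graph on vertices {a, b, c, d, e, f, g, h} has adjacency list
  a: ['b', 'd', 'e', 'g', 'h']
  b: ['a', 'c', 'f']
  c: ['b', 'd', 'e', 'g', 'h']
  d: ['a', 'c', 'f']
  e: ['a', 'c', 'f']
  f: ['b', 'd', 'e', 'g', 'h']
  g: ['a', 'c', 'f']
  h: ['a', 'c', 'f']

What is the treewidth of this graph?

3

A width-3 tree decomposition is:
Bags: B1 = {a, c, f, g}  B2 = {a, b, c, f}  B3 = {a, c, d, f}  B4 = {a, c, e, f}  B5 = {a, c, f, h}
Tree: B1–B2, B2–B3, B3–B4, B4–B5
The largest bag has 4 vertices, giving width 3; this decomposition certifies tw(G) ≤ 3. For the lower bound: the 4 vertex sets {a,g}, {b,c}, {f}, {d} are disjoint, each induces a connected subgraph, and every pair is joined by at least one edge of G. Contracting each set to a single vertex therefore yields K_{4} as a minor, and since treewidth is minor-monotone, tw(G) ≥ tw(K_{4}) = 3. Combining the bounds, tw(G) = 3.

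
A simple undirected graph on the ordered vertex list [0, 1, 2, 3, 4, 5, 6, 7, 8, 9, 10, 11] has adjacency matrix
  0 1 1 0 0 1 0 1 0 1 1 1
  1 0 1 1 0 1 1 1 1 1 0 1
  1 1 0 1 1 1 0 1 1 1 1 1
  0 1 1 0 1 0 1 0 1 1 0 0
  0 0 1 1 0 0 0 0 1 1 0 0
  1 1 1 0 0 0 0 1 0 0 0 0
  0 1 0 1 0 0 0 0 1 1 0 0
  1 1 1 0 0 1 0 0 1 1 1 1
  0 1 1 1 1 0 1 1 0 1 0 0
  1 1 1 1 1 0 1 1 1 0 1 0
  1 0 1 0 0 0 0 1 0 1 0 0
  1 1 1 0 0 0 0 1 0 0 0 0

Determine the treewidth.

4

A width-4 tree decomposition is:
Bags: B1 = {0, 2, 7, 9, 10}  B2 = {0, 1, 2, 7, 9}  B3 = {0, 1, 2, 5, 7}  B4 = {0, 1, 2, 7, 11}  B5 = {1, 2, 7, 8, 9}  B6 = {1, 2, 3, 8, 9}  B7 = {2, 3, 4, 8, 9}  B8 = {1, 3, 6, 8, 9}
Tree: B1–B2, B2–B3, B2–B4, B2–B5, B5–B6, B6–B7, B6–B8
Every bag has size at most 5, so the width is 5 − 1 = 4 and tw(G) ≤ 4. For the lower bound, the 5 vertices {1, 2, 3, 8, 9} are pairwise adjacent, and any tree decomposition puts a clique entirely inside one bag — forcing width ≥ 4. Combining the bounds, tw(G) = 4.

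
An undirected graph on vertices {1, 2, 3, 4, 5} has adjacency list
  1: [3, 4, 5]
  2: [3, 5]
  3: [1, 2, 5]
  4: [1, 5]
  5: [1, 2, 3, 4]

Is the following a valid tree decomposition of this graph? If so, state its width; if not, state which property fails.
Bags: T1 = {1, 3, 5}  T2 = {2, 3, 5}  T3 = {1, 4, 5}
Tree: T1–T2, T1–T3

Yes; width 2.

Checking the three conditions: (i) the bags cover all of {1, 2, 3, 4, 5}; (ii) for each edge, some bag contains both endpoints; (iii) the bags containing any fixed vertex form a subtree. All hold, so the decomposition is valid with width 3 − 1 = 2.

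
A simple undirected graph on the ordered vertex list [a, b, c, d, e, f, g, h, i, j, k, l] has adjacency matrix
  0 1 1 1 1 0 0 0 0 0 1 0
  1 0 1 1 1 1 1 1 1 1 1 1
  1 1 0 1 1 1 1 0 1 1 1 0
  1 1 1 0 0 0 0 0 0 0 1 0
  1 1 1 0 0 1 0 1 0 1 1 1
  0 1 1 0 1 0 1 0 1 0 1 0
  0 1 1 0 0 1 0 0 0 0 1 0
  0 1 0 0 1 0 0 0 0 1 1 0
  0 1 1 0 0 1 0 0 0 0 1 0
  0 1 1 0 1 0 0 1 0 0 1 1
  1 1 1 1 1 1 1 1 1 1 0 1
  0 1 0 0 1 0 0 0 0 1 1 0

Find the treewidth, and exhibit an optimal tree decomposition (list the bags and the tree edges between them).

Treewidth 4.
Bags: B1 = {b, c, e, j, k}  B2 = {b, e, j, k, l}  B3 = {b, c, e, f, k}  B4 = {b, e, h, j, k}  B5 = {a, b, c, e, k}  B6 = {a, b, c, d, k}  B7 = {b, c, f, g, k}  B8 = {b, c, f, i, k}
Tree: B1–B2, B1–B3, B2–B4, B1–B5, B5–B6, B3–B7, B3–B8

Each bag holds 5 vertices, so the decomposition has width 4, which upper-bounds the treewidth. For the lower bound, the 5 vertices {b, e, h, j, k} are pairwise adjacent, and any tree decomposition puts a clique entirely inside one bag — forcing width ≥ 4. Combining the bounds, tw(G) = 4.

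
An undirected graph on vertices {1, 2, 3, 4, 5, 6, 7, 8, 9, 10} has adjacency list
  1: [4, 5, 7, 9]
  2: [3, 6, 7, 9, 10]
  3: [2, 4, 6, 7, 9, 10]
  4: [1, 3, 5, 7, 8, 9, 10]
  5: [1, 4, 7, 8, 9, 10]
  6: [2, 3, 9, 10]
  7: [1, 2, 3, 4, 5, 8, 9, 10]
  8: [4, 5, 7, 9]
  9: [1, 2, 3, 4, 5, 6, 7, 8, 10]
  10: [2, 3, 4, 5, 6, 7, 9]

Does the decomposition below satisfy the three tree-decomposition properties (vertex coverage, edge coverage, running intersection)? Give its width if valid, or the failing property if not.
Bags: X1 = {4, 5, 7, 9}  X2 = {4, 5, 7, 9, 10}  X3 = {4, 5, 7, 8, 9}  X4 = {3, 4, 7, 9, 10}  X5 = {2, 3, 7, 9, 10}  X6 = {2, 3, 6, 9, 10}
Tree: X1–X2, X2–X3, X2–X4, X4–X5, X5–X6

No — vertex 1 appears in no bag.

A tree decomposition must satisfy three properties: every vertex lies in some bag; for every edge, both endpoints lie together in some bag; and for every vertex, the bags containing it form a connected subtree. Here vertex 1 appears in no bag, so the decomposition is invalid.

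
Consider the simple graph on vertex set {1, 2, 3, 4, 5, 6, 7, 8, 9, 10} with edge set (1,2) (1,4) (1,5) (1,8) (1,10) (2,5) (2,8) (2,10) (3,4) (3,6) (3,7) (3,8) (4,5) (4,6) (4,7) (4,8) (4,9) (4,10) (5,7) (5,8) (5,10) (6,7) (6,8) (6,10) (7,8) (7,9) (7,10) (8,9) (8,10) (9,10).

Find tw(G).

A width-4 tree decomposition is:
Bags: B1 = {4, 5, 7, 8, 10}  B2 = {4, 7, 8, 9, 10}  B3 = {4, 6, 7, 8, 10}  B4 = {1, 4, 5, 8, 10}  B5 = {3, 4, 6, 7, 8}  B6 = {1, 2, 5, 8, 10}
Tree: B1–B2, B1–B3, B1–B4, B3–B5, B4–B6
Each bag holds 5 vertices, so the decomposition has width 4, which upper-bounds the treewidth. On the other hand G contains the 5-clique {1, 2, 5, 8, 10}. A clique must lie in a single bag of any decomposition, so no decomposition can have width below 4. Therefore the treewidth is 4.

4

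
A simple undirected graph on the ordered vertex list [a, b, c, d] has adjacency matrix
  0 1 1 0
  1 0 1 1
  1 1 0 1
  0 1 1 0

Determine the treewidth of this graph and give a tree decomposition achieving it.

Treewidth 2.
Bags: B1 = {b, c, d}  B2 = {a, b, c}
Tree: B1–B2

The largest bag has 3 vertices, giving width 2; this decomposition certifies tw(G) ≤ 2. On the other hand G contains the 3-clique {b, c, d}. A clique must lie in a single bag of any decomposition, so no decomposition can have width below 2. Combining the bounds, tw(G) = 2.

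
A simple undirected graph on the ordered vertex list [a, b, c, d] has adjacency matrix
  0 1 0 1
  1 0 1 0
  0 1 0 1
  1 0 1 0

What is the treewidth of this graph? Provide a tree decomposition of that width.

Treewidth 2.
One such decomposition:
Bags: B1 = {a, b, c}  B2 = {a, c, d}
Tree: B1–B2

The largest bag has 3 vertices, giving width 2; this decomposition certifies tw(G) ≤ 2. For the lower bound, G contains the cycle a–b–c–d–a, so G is not a forest; only forests have treewidth ≤ 1, hence tw(G) ≥ 2. Therefore the treewidth is 2.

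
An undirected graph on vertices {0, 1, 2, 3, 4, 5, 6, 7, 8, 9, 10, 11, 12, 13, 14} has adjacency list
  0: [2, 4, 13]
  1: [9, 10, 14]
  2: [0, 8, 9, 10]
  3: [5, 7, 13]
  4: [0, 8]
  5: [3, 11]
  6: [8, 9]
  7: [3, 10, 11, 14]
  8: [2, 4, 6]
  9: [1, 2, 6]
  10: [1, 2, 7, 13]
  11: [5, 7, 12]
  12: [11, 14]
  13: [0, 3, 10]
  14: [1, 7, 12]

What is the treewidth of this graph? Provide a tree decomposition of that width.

Each bag holds 4 vertices, so the decomposition has width 3, which upper-bounds the treewidth. For the lower bound: the 4 vertex sets {4,6,8}, {9}, {2}, {0,1,10,13} are disjoint, each induces a connected subgraph, and every pair is joined by at least one edge of G. Contracting each set to a single vertex therefore yields K_{4} as a minor, and since treewidth is minor-monotone, tw(G) ≥ tw(K_{4}) = 3. Combining the bounds, tw(G) = 3.

Treewidth 3.
One such decomposition:
Bags: B1 = {4, 6, 8, 9}  B2 = {2, 4, 8, 9}  B3 = {0, 2, 4, 9}  B4 = {0, 1, 2, 9}  B5 = {0, 1, 2, 10}  B6 = {0, 1, 10, 13}  B7 = {1, 10, 13, 14}  B8 = {7, 10, 13, 14}  B9 = {3, 7, 13, 14}  B10 = {3, 7, 12, 14}  B11 = {3, 7, 11, 12}  B12 = {3, 5, 11, 12}
Tree: B1–B2, B2–B3, B3–B4, B4–B5, B5–B6, B6–B7, B7–B8, B8–B9, B9–B10, B10–B11, B11–B12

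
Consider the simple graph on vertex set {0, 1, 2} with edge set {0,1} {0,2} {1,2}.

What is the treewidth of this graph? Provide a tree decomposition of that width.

A single bag containing all 3 vertices is trivially a valid decomposition of width 2. Conversely, {0, 1, 2} is a clique of size 3, and the vertices of any clique must share a bag in every tree decomposition; so some bag has ≥ 3 vertices and tw(G) ≥ 2. The upper and lower bounds meet at 2, so that is the treewidth.

Treewidth 2.
Bags: B1 = {0, 1, 2}
Tree: (single bag)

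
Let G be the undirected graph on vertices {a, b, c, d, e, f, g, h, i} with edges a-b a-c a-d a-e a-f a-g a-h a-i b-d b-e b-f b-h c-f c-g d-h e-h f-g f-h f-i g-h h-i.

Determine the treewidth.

3

A width-3 tree decomposition is:
Bags: B1 = {a, b, f, h}  B2 = {a, b, d, h}  B3 = {a, b, e, h}  B4 = {a, f, g, h}  B5 = {a, c, f, g}  B6 = {a, f, h, i}
Tree: B1–B2, B1–B3, B1–B4, B4–B5, B1–B6
Every bag has size at most 4, so the width is 4 − 1 = 3 and tw(G) ≤ 3. On the other hand G contains the 4-clique {a, b, d, h}. A clique must lie in a single bag of any decomposition, so no decomposition can have width below 3. The upper and lower bounds meet at 3, so that is the treewidth.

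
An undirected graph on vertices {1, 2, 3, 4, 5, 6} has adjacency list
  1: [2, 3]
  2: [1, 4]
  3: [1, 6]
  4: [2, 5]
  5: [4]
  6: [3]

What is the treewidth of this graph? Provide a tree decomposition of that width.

Treewidth 1.
Bags: B1 = {4, 5}  B2 = {2, 4}  B3 = {1, 2}  B4 = {1, 3}  B5 = {3, 6}
Tree: B1–B2, B2–B3, B3–B4, B4–B5

The largest bag has 2 vertices, giving width 1; this decomposition certifies tw(G) ≤ 1. G has an edge, so its treewidth is at least 1. Hence tw(G) = 1 exactly.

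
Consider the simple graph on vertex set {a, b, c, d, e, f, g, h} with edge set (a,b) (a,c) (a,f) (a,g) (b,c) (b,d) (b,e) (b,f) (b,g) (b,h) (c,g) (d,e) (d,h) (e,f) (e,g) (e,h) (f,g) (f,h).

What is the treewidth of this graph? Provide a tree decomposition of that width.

The largest bag has 4 vertices, giving width 3; this decomposition certifies tw(G) ≤ 3. For the lower bound, the 4 vertices {b, d, e, h} are pairwise adjacent, and any tree decomposition puts a clique entirely inside one bag — forcing width ≥ 3. Combining the bounds, tw(G) = 3.

Treewidth 3.
One optimal decomposition is:
Bags: B1 = {b, e, f, h}  B2 = {b, e, f, g}  B3 = {b, d, e, h}  B4 = {a, b, f, g}  B5 = {a, b, c, g}
Tree: B1–B2, B1–B3, B2–B4, B4–B5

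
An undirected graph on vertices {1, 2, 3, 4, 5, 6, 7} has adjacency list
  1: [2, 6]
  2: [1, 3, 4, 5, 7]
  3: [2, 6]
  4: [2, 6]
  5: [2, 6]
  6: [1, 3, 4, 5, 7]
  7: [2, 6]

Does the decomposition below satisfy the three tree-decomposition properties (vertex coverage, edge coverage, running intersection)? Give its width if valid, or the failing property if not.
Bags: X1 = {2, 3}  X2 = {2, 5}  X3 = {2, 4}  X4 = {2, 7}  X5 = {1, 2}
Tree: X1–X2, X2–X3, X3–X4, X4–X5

No — vertex 6 appears in no bag.

A tree decomposition must satisfy three properties: every vertex lies in some bag; for every edge, both endpoints lie together in some bag; and for every vertex, the bags containing it form a connected subtree. Here vertex 6 appears in no bag, so the decomposition is invalid.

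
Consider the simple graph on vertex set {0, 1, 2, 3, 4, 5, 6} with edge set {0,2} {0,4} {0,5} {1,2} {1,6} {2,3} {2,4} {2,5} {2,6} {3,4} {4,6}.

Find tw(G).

A width-2 tree decomposition is:
Bags: B1 = {0, 2, 4}  B2 = {2, 4, 6}  B3 = {0, 2, 5}  B4 = {2, 3, 4}  B5 = {1, 2, 6}
Tree: B1–B2, B1–B3, B2–B4, B2–B5
The largest bag has 3 vertices, giving width 2; this decomposition certifies tw(G) ≤ 2. For the lower bound, the 3 vertices {1, 2, 6} are pairwise adjacent, and any tree decomposition puts a clique entirely inside one bag — forcing width ≥ 2. Hence tw(G) = 2 exactly.

2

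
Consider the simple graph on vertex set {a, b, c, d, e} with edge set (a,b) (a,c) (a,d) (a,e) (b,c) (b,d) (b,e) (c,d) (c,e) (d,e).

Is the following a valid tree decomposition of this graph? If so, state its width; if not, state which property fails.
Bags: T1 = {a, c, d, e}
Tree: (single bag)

No — vertex b appears in no bag.

A tree decomposition must satisfy three properties: every vertex lies in some bag; for every edge, both endpoints lie together in some bag; and for every vertex, the bags containing it form a connected subtree. Here vertex b appears in no bag, so the decomposition is invalid.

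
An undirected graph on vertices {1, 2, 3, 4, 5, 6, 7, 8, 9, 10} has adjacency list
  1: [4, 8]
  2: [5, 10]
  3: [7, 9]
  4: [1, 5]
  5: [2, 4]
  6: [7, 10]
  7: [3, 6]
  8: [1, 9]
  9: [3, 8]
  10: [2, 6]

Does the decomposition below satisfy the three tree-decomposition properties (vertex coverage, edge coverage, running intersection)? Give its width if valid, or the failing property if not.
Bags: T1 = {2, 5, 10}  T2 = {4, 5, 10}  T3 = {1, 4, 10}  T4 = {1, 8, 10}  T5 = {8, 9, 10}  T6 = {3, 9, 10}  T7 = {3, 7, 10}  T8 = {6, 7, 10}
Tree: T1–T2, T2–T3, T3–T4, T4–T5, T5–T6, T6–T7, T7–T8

Checking the three conditions: (i) the bags cover all of {1, 2, 3, 4, 5, 6, 7, 8, 9, 10}; (ii) for each edge, some bag contains both endpoints; (iii) the bags containing any fixed vertex form a subtree. All hold, so the decomposition is valid with width 3 − 1 = 2.

Yes; width 2.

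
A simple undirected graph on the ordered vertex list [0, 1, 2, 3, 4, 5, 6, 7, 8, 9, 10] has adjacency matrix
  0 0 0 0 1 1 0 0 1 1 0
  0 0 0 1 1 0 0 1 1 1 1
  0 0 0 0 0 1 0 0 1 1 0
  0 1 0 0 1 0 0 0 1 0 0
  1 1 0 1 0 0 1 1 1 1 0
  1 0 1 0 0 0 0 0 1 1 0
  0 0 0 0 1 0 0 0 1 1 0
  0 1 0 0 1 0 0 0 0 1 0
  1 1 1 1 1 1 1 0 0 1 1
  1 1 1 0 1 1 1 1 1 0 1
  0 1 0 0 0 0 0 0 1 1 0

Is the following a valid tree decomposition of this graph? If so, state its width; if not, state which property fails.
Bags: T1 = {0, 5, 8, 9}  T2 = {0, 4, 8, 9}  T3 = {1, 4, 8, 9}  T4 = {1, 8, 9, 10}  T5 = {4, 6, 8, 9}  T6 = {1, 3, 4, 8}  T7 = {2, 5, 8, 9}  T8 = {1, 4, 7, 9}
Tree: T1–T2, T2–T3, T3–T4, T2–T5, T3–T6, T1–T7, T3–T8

Vertex coverage: the bags together contain {0, 1, 2, 3, 4, 5, 6, 7, 8, 9, 10}, the full vertex set. Edge coverage: each edge of G has both endpoints in at least one bag. Running intersection: for every vertex, the bags containing it form a connected subtree. All three properties hold, so this is a valid tree decomposition of width max|bag| − 1 = 3, and hence tw(G) ≤ 3.

Yes; width 3.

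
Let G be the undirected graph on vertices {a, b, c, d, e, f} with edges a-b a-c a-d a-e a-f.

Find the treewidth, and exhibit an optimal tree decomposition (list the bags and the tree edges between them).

Every bag has size at most 2, so the width is 2 − 1 = 1 and tw(G) ≤ 1. Any graph with an edge has treewidth ≥ 1, and G has the edge d–a. Combining the bounds, tw(G) = 1.

Treewidth 1.
One such decomposition:
Bags: B1 = {a, d}  B2 = {a, b}  B3 = {a, f}  B4 = {a, e}  B5 = {a, c}
Tree: B1–B2, B2–B3, B1–B4, B4–B5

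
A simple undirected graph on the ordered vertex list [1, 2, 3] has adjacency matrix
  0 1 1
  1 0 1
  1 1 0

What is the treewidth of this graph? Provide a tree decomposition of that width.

A single bag containing all 3 vertices is trivially a valid decomposition of width 2. Conversely, {1, 2, 3} is a clique of size 3, and the vertices of any clique must share a bag in every tree decomposition; so some bag has ≥ 3 vertices and tw(G) ≥ 2. Combining the bounds, tw(G) = 2.

Treewidth 2.
One optimal decomposition is:
Bags: B1 = {1, 2, 3}
Tree: (single bag)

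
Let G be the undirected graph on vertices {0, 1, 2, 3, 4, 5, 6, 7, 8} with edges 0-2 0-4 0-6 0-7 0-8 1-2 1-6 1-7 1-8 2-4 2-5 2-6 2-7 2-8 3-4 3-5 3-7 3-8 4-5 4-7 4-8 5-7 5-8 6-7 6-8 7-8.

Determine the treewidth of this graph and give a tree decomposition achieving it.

Treewidth 4.
One such decomposition:
Bags: B1 = {1, 2, 6, 7, 8}  B2 = {0, 2, 6, 7, 8}  B3 = {0, 2, 4, 7, 8}  B4 = {2, 4, 5, 7, 8}  B5 = {3, 4, 5, 7, 8}
Tree: B1–B2, B2–B3, B3–B4, B4–B5

Every bag has size at most 5, so the width is 5 − 1 = 4 and tw(G) ≤ 4. On the other hand G contains the 5-clique {0, 2, 4, 7, 8}. A clique must lie in a single bag of any decomposition, so no decomposition can have width below 4. Hence tw(G) = 4 exactly.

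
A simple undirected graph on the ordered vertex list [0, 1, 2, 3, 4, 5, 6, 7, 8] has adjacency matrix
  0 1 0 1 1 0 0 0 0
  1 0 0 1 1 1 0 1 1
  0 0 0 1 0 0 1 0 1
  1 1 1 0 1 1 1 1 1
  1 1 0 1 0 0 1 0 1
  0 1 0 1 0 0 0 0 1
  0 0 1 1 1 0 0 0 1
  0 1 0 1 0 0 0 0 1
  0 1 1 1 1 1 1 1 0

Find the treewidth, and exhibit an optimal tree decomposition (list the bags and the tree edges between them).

Treewidth 3.
Bags: B1 = {1, 3, 4, 8}  B2 = {0, 1, 3, 4}  B3 = {3, 4, 6, 8}  B4 = {1, 3, 7, 8}  B5 = {1, 3, 5, 8}  B6 = {2, 3, 6, 8}
Tree: B1–B2, B1–B3, B1–B4, B1–B5, B3–B6

The largest bag has 4 vertices, giving width 3; this decomposition certifies tw(G) ≤ 3. For the lower bound, the 4 vertices {0, 1, 3, 4} are pairwise adjacent, and any tree decomposition puts a clique entirely inside one bag — forcing width ≥ 3. The upper and lower bounds meet at 3, so that is the treewidth.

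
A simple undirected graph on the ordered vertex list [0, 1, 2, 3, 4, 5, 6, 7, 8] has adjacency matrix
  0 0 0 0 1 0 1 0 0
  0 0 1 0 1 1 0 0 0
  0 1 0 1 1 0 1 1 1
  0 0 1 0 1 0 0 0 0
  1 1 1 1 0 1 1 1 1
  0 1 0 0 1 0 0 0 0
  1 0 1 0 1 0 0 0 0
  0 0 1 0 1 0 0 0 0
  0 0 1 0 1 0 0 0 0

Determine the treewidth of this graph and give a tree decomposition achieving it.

Treewidth 2.
Bags: B1 = {2, 4, 8}  B2 = {2, 4, 6}  B3 = {2, 4, 7}  B4 = {0, 4, 6}  B5 = {1, 2, 4}  B6 = {1, 4, 5}  B7 = {2, 3, 4}
Tree: B1–B2, B2–B3, B2–B4, B2–B5, B5–B6, B3–B7

The largest bag has 3 vertices, giving width 2; this decomposition certifies tw(G) ≤ 2. On the other hand G contains the 3-clique {0, 4, 6}. A clique must lie in a single bag of any decomposition, so no decomposition can have width below 2. The upper and lower bounds meet at 2, so that is the treewidth.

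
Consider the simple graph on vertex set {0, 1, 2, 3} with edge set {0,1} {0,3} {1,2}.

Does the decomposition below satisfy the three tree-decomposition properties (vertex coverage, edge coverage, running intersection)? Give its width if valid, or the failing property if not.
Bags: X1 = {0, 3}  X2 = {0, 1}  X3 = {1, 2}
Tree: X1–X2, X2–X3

Vertex coverage: the bags together contain {0, 1, 2, 3}, the full vertex set. Edge coverage: each edge of G has both endpoints in at least one bag. Running intersection: for every vertex, the bags containing it form a connected subtree. All three properties hold, so this is a valid tree decomposition of width max|bag| − 1 = 1, and hence tw(G) ≤ 1.

Yes; width 1.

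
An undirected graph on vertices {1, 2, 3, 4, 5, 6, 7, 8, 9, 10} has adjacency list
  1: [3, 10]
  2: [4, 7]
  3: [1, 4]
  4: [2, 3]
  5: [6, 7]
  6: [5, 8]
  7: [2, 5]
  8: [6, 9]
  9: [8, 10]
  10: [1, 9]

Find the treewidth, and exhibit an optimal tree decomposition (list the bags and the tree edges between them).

Treewidth 2.
One such decomposition:
Bags: B1 = {2, 4, 7}  B2 = {3, 4, 7}  B3 = {1, 3, 7}  B4 = {1, 7, 10}  B5 = {7, 9, 10}  B6 = {7, 8, 9}  B7 = {6, 7, 8}  B8 = {5, 6, 7}
Tree: B1–B2, B2–B3, B3–B4, B4–B5, B5–B6, B6–B7, B7–B8

Each bag holds 3 vertices, so the decomposition has width 2, which upper-bounds the treewidth. The edges 7–2–4–3–1–10–9–8–6–5–7 form a cycle, so G is not a tree and its treewidth is at least 2. Combining the bounds, tw(G) = 2.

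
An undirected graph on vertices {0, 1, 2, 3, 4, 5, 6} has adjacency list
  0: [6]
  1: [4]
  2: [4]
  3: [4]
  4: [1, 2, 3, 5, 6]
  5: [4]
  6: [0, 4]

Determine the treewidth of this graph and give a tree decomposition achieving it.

Every bag has size at most 2, so the width is 2 − 1 = 1 and tw(G) ≤ 1. G has an edge, so its treewidth is at least 1. Combining the bounds, tw(G) = 1.

Treewidth 1.
One optimal decomposition is:
Bags: B1 = {1, 4}  B2 = {2, 4}  B3 = {4, 5}  B4 = {4, 6}  B5 = {3, 4}  B6 = {0, 6}
Tree: B1–B2, B1–B3, B2–B4, B3–B5, B4–B6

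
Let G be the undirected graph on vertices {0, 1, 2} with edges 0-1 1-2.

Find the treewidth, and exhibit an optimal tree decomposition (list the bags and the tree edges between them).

The largest bag has 2 vertices, giving width 1; this decomposition certifies tw(G) ≤ 1. Since G has at least one edge (e.g. 1–0), it is not an edgeless graph, so tw(G) ≥ 1. Hence tw(G) = 1 exactly.

Treewidth 1.
One such decomposition:
Bags: B1 = {0, 1}  B2 = {1, 2}
Tree: B1–B2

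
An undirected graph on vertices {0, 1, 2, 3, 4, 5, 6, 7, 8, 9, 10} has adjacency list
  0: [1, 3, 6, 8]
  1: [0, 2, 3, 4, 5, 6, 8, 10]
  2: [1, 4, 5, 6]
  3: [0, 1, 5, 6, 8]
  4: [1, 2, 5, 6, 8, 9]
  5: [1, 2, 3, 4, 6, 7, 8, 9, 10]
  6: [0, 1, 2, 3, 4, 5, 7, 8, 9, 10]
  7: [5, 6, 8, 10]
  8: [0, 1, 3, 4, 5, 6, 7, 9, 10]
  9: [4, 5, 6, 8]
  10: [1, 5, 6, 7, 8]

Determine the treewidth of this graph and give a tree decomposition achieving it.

Each bag holds 5 vertices, so the decomposition has width 4, which upper-bounds the treewidth. Conversely, {0, 1, 3, 6, 8} is a clique of size 5, and the vertices of any clique must share a bag in every tree decomposition; so some bag has ≥ 5 vertices and tw(G) ≥ 4. Hence tw(G) = 4 exactly.

Treewidth 4.
One such decomposition:
Bags: B1 = {1, 4, 5, 6, 8}  B2 = {1, 3, 5, 6, 8}  B3 = {1, 2, 4, 5, 6}  B4 = {4, 5, 6, 8, 9}  B5 = {0, 1, 3, 6, 8}  B6 = {1, 5, 6, 8, 10}  B7 = {5, 6, 7, 8, 10}
Tree: B1–B2, B1–B3, B1–B4, B2–B5, B2–B6, B6–B7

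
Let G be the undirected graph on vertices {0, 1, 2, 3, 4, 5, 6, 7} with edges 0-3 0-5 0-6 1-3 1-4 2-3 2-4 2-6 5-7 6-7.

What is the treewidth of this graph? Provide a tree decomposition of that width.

The largest bag has 3 vertices, giving width 2; this decomposition certifies tw(G) ≤ 2. Since 7–5–0–6–7 is a cycle in G, G is not acyclic. Forests are exactly the graphs of treewidth ≤ 1, so tw(G) ≥ 2. Hence tw(G) = 2 exactly.

Treewidth 2.
One such decomposition:
Bags: B1 = {5, 6, 7}  B2 = {0, 5, 6}  B3 = {0, 2, 6}  B4 = {0, 2, 3}  B5 = {2, 3, 4}  B6 = {1, 3, 4}
Tree: B1–B2, B2–B3, B3–B4, B4–B5, B5–B6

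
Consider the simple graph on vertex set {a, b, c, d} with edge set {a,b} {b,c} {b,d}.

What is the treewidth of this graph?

1

A width-1 tree decomposition is:
Bags: B1 = {a, b}  B2 = {b, c}  B3 = {b, d}
Tree: B1–B2, B2–B3
Every bag has size at most 2, so the width is 2 − 1 = 1 and tw(G) ≤ 1. G has an edge, so its treewidth is at least 1. The upper and lower bounds meet at 1, so that is the treewidth.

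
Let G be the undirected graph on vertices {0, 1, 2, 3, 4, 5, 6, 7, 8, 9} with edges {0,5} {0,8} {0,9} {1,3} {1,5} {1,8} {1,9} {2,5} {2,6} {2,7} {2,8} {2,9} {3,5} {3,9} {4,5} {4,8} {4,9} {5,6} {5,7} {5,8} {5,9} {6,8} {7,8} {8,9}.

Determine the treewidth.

3

A width-3 tree decomposition is:
Bags: B1 = {0, 5, 8, 9}  B2 = {1, 5, 8, 9}  B3 = {2, 5, 8, 9}  B4 = {4, 5, 8, 9}  B5 = {2, 5, 7, 8}  B6 = {2, 5, 6, 8}  B7 = {1, 3, 5, 9}
Tree: B1–B2, B1–B3, B1–B4, B3–B5, B5–B6, B2–B7
Each bag holds 4 vertices, so the decomposition has width 3, which upper-bounds the treewidth. For the lower bound, the 4 vertices {0, 5, 8, 9} are pairwise adjacent, and any tree decomposition puts a clique entirely inside one bag — forcing width ≥ 3. The upper and lower bounds meet at 3, so that is the treewidth.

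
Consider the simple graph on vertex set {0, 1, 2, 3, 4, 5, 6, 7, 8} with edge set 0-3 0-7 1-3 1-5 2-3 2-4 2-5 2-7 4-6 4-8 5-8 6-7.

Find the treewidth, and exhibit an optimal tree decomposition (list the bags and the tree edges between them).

Each bag holds 4 vertices, so the decomposition has width 3, which upper-bounds the treewidth. For the lower bound: the 4 vertex sets {0,1,3}, {7}, {2}, {4,5,6,8} are disjoint, each induces a connected subgraph, and every pair is joined by at least one edge of G. Contracting each set to a single vertex therefore yields K_{4} as a minor, and since treewidth is minor-monotone, tw(G) ≥ tw(K_{4}) = 3. Hence tw(G) = 3 exactly.

Treewidth 3.
One such decomposition:
Bags: B1 = {0, 1, 3, 7}  B2 = {1, 2, 3, 7}  B3 = {1, 2, 5, 7}  B4 = {2, 5, 6, 7}  B5 = {2, 4, 5, 6}  B6 = {4, 5, 6, 8}
Tree: B1–B2, B2–B3, B3–B4, B4–B5, B5–B6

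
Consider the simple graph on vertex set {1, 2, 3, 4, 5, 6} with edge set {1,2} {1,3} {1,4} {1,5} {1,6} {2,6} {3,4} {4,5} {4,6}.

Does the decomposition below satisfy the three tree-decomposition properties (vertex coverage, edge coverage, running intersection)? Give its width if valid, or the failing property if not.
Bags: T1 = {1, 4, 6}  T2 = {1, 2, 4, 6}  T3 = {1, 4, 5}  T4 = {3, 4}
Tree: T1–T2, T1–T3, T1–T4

A tree decomposition must satisfy three properties: every vertex lies in some bag; for every edge, both endpoints lie together in some bag; and for every vertex, the bags containing it form a connected subtree. Here edge (1,3) lies in no bag, so the decomposition is invalid.

No — edge (1,3) lies in no bag.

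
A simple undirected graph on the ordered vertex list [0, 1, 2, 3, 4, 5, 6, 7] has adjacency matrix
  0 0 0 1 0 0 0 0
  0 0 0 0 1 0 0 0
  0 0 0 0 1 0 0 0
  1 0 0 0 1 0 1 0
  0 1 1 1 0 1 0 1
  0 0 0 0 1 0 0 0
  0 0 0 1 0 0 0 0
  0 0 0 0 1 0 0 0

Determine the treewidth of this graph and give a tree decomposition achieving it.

Treewidth 1.
Bags: B1 = {3, 4}  B2 = {1, 4}  B3 = {2, 4}  B4 = {4, 5}  B5 = {3, 6}  B6 = {0, 3}  B7 = {4, 7}
Tree: B1–B2, B2–B3, B1–B4, B1–B5, B5–B6, B4–B7

Every bag has size at most 2, so the width is 2 − 1 = 1 and tw(G) ≤ 1. Any graph with an edge has treewidth ≥ 1, and G has the edge 4–3. Combining the bounds, tw(G) = 1.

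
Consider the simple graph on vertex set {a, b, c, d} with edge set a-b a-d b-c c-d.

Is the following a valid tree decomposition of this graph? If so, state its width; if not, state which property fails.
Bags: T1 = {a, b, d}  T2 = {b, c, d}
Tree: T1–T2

Vertex coverage: the bags together contain {a, b, c, d}, the full vertex set. Edge coverage: each edge of G has both endpoints in at least one bag. Running intersection: for every vertex, the bags containing it form a connected subtree. All three properties hold, so this is a valid tree decomposition of width max|bag| − 1 = 2, and hence tw(G) ≤ 2.

Yes; width 2.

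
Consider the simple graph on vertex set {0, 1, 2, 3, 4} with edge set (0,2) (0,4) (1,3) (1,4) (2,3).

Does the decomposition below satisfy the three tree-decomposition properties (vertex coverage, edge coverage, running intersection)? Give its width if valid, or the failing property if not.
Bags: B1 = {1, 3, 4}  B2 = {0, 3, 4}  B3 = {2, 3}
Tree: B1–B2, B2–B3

No — edge (0,2) lies in no bag.

A tree decomposition must satisfy three properties: every vertex lies in some bag; for every edge, both endpoints lie together in some bag; and for every vertex, the bags containing it form a connected subtree. Here edge (0,2) lies in no bag, so the decomposition is invalid.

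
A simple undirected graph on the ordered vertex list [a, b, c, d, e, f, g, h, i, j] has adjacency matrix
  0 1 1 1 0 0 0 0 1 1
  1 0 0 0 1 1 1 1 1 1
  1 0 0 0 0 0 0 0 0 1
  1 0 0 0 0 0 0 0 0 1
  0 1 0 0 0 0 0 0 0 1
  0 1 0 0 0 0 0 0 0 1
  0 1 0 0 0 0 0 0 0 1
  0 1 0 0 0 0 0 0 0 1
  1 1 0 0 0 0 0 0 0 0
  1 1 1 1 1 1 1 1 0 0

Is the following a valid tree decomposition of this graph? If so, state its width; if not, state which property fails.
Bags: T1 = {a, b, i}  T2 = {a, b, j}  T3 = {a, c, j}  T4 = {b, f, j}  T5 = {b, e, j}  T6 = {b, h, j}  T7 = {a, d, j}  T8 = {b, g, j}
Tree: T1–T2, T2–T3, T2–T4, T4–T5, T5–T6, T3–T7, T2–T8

Checking the three conditions: (i) the bags cover all of {a, b, c, d, e, f, g, h, i, j}; (ii) for each edge, some bag contains both endpoints; (iii) the bags containing any fixed vertex form a subtree. All hold, so the decomposition is valid with width 3 − 1 = 2.

Yes; width 2.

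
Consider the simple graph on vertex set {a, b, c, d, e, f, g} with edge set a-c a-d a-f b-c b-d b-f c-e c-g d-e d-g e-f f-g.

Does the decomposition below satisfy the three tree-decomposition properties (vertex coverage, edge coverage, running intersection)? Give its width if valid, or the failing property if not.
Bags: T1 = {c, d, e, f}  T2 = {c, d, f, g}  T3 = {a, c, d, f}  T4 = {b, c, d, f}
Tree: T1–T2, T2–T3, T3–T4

Yes; width 3.

Every vertex of G appears in some bag (union = {a, b, c, d, e, f, g}); every edge is covered by a bag; and for each vertex v the set of bags containing v is connected in the bag tree. The decomposition is therefore valid. The largest bag has 4 vertices, so the width is 3.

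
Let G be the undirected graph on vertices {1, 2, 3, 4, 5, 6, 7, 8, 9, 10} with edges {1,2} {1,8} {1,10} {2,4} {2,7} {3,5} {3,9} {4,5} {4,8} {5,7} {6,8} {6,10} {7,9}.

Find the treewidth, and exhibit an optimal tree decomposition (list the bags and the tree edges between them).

Treewidth 2.
Bags: B1 = {6, 8, 10}  B2 = {1, 8, 10}  B3 = {1, 4, 8}  B4 = {1, 2, 4}  B5 = {2, 4, 5}  B6 = {2, 5, 7}  B7 = {3, 5, 7}  B8 = {3, 7, 9}
Tree: B1–B2, B2–B3, B3–B4, B4–B5, B5–B6, B6–B7, B7–B8

Every bag has size at most 3, so the width is 3 − 1 = 2 and tw(G) ≤ 2. For the lower bound, G contains the cycle 6–10–1–8–6, so G is not a forest; only forests have treewidth ≤ 1, hence tw(G) ≥ 2. Therefore the treewidth is 2.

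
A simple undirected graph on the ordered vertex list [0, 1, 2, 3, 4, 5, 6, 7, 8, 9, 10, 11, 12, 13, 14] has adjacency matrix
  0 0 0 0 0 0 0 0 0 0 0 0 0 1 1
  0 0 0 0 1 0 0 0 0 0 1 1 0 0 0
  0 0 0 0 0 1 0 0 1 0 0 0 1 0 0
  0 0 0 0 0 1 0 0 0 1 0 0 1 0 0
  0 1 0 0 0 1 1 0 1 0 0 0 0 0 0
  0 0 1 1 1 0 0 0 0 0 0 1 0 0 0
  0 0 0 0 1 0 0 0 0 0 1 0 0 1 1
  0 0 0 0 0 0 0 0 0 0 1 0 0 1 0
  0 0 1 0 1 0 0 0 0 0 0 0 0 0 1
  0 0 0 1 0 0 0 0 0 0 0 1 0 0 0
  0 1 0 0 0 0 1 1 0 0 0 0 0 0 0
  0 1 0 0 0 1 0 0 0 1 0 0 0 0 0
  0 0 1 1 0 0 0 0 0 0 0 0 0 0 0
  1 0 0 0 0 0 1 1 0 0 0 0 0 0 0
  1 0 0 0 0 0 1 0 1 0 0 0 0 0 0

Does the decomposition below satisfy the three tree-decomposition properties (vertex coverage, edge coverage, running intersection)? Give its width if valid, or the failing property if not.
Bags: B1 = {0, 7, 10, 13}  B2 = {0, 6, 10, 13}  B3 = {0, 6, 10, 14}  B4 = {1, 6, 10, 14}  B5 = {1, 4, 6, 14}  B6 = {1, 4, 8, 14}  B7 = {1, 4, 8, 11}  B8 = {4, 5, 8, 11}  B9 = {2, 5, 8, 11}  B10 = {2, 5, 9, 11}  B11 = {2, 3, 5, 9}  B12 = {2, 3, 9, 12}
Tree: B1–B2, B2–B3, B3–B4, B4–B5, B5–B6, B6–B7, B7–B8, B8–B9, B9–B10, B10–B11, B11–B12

Yes; width 3.

Checking the three conditions: (i) the bags cover all of {0, 1, 2, 3, 4, 5, 6, 7, 8, 9, 10, 11, 12, 13, 14}; (ii) for each edge, some bag contains both endpoints; (iii) the bags containing any fixed vertex form a subtree. All hold, so the decomposition is valid with width 4 − 1 = 3.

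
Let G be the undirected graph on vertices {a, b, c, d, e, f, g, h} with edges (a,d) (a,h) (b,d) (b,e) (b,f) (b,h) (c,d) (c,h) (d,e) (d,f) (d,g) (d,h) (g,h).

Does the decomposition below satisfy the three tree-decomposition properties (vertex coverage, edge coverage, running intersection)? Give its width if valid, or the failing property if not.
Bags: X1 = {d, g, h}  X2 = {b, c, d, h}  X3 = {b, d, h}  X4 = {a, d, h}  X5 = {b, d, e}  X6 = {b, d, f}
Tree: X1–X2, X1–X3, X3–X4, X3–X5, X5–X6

A tree decomposition must satisfy three properties: every vertex lies in some bag; for every edge, both endpoints lie together in some bag; and for every vertex, the bags containing it form a connected subtree. Here bags containing vertex b are not connected in the tree, so the decomposition is invalid.

No — bags containing vertex b are not connected in the tree.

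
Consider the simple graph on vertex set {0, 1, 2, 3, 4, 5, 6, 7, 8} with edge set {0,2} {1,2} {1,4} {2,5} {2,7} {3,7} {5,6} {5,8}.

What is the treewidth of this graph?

1

A width-1 tree decomposition is:
Bags: B1 = {1, 2}  B2 = {2, 7}  B3 = {1, 4}  B4 = {2, 5}  B5 = {5, 6}  B6 = {3, 7}  B7 = {0, 2}  B8 = {5, 8}
Tree: B1–B2, B1–B3, B1–B4, B4–B5, B2–B6, B1–B7, B4–B8
Every bag has size at most 2, so the width is 2 − 1 = 1 and tw(G) ≤ 1. Any graph with an edge has treewidth ≥ 1, and G has the edge 1–2. Hence tw(G) = 1 exactly.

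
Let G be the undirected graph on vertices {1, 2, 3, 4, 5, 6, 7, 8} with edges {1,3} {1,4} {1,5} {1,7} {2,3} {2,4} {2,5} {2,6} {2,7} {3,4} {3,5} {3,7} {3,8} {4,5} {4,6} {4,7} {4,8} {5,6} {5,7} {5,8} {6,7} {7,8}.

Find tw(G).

A width-4 tree decomposition is:
Bags: B1 = {3, 4, 5, 7, 8}  B2 = {1, 3, 4, 5, 7}  B3 = {2, 3, 4, 5, 7}  B4 = {2, 4, 5, 6, 7}
Tree: B1–B2, B2–B3, B3–B4
Every bag has size at most 5, so the width is 5 − 1 = 4 and tw(G) ≤ 4. For the lower bound, the 5 vertices {3, 4, 5, 7, 8} are pairwise adjacent, and any tree decomposition puts a clique entirely inside one bag — forcing width ≥ 4. The upper and lower bounds meet at 4, so that is the treewidth.

4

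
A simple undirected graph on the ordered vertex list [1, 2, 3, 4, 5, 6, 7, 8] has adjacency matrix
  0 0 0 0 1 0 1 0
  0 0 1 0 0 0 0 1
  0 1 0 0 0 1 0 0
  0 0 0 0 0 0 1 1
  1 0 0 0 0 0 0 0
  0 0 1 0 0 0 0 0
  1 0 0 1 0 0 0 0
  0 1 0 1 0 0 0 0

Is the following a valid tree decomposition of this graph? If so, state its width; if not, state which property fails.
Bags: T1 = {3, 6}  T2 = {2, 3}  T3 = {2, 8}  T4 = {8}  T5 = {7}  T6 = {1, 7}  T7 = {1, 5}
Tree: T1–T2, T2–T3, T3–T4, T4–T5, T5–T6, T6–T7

A tree decomposition must satisfy three properties: every vertex lies in some bag; for every edge, both endpoints lie together in some bag; and for every vertex, the bags containing it form a connected subtree. Here vertex 4 appears in no bag, so the decomposition is invalid.

No — vertex 4 appears in no bag.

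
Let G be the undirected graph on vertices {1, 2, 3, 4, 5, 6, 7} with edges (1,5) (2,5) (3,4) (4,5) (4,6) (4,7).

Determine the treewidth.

1

A width-1 tree decomposition is:
Bags: B1 = {4, 7}  B2 = {4, 5}  B3 = {3, 4}  B4 = {4, 6}  B5 = {2, 5}  B6 = {1, 5}
Tree: B1–B2, B1–B3, B2–B4, B2–B5, B5–B6
Each bag holds 2 vertices, so the decomposition has width 1, which upper-bounds the treewidth. G has an edge, so its treewidth is at least 1. Therefore the treewidth is 1.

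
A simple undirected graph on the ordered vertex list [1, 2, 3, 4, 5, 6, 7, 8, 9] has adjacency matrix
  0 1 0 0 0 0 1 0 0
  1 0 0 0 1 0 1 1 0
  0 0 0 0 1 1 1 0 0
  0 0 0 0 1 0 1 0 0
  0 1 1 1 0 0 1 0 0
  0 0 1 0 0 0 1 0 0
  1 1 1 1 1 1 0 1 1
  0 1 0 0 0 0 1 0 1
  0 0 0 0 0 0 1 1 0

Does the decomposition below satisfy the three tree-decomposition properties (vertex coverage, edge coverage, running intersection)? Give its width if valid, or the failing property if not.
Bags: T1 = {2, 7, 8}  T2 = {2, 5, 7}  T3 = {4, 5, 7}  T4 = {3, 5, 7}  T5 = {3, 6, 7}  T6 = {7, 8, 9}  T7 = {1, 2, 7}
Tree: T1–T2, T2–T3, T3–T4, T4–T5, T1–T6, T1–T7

Yes; width 2.

Vertex coverage: the bags together contain {1, 2, 3, 4, 5, 6, 7, 8, 9}, the full vertex set. Edge coverage: each edge of G has both endpoints in at least one bag. Running intersection: for every vertex, the bags containing it form a connected subtree. All three properties hold, so this is a valid tree decomposition of width max|bag| − 1 = 2, and hence tw(G) ≤ 2.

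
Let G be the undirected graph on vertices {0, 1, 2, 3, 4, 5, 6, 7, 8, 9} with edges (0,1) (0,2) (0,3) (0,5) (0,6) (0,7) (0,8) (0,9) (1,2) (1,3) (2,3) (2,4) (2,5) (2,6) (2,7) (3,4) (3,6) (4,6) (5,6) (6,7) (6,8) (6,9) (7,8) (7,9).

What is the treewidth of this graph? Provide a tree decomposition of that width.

The largest bag has 4 vertices, giving width 3; this decomposition certifies tw(G) ≤ 3. On the other hand G contains the 4-clique {0, 1, 2, 3}. A clique must lie in a single bag of any decomposition, so no decomposition can have width below 3. Hence tw(G) = 3 exactly.

Treewidth 3.
Bags: B1 = {0, 6, 7, 9}  B2 = {0, 2, 6, 7}  B3 = {0, 6, 7, 8}  B4 = {0, 2, 3, 6}  B5 = {0, 2, 5, 6}  B6 = {0, 1, 2, 3}  B7 = {2, 3, 4, 6}
Tree: B1–B2, B1–B3, B2–B4, B4–B5, B4–B6, B4–B7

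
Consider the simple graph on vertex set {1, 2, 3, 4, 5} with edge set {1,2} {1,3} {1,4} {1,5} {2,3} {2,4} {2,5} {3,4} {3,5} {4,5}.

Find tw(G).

A width-4 tree decomposition is:
Bags: B1 = {1, 2, 3, 4, 5}
Tree: (single bag)
A single bag containing all 5 vertices is trivially a valid decomposition of width 4. On the other hand G contains the 5-clique {1, 2, 3, 4, 5}. A clique must lie in a single bag of any decomposition, so no decomposition can have width below 4. Therefore the treewidth is 4.

4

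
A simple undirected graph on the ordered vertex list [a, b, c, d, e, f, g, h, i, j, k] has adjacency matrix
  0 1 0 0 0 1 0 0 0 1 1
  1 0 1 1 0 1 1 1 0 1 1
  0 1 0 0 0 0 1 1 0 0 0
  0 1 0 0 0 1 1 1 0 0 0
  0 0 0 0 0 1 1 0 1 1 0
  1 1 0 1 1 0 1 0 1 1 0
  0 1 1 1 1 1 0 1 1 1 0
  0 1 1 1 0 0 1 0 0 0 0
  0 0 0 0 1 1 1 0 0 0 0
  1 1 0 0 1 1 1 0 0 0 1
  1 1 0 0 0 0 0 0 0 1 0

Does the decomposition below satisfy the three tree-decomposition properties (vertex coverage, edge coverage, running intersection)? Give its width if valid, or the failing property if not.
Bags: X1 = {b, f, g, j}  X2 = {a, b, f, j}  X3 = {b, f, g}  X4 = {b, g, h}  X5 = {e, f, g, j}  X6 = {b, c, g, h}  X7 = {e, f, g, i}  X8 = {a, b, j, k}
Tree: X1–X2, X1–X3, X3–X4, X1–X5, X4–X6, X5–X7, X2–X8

No — vertex d appears in no bag.

A tree decomposition must satisfy three properties: every vertex lies in some bag; for every edge, both endpoints lie together in some bag; and for every vertex, the bags containing it form a connected subtree. Here vertex d appears in no bag, so the decomposition is invalid.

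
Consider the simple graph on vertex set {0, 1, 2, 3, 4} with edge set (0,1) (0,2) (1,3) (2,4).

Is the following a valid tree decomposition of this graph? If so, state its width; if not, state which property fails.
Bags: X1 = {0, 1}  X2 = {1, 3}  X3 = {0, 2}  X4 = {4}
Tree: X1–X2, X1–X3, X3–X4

A tree decomposition must satisfy three properties: every vertex lies in some bag; for every edge, both endpoints lie together in some bag; and for every vertex, the bags containing it form a connected subtree. Here edge (2,4) lies in no bag, so the decomposition is invalid.

No — edge (2,4) lies in no bag.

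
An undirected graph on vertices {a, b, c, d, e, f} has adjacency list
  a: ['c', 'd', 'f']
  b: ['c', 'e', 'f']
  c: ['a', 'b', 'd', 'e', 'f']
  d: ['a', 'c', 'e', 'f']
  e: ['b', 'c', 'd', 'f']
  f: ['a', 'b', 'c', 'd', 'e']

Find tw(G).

A width-3 tree decomposition is:
Bags: B1 = {b, c, e, f}  B2 = {c, d, e, f}  B3 = {a, c, d, f}
Tree: B1–B2, B2–B3
Every bag has size at most 4, so the width is 4 − 1 = 3 and tw(G) ≤ 3. Conversely, {c, d, e, f} is a clique of size 4, and the vertices of any clique must share a bag in every tree decomposition; so some bag has ≥ 4 vertices and tw(G) ≥ 3. Hence tw(G) = 3 exactly.

3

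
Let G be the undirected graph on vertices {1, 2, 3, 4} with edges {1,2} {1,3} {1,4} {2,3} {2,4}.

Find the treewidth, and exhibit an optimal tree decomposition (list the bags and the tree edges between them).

Treewidth 2.
One optimal decomposition is:
Bags: B1 = {1, 2, 4}  B2 = {1, 2, 3}
Tree: B1–B2

Each bag holds 3 vertices, so the decomposition has width 2, which upper-bounds the treewidth. Conversely, {1, 2, 3} is a clique of size 3, and the vertices of any clique must share a bag in every tree decomposition; so some bag has ≥ 3 vertices and tw(G) ≥ 2. Combining the bounds, tw(G) = 2.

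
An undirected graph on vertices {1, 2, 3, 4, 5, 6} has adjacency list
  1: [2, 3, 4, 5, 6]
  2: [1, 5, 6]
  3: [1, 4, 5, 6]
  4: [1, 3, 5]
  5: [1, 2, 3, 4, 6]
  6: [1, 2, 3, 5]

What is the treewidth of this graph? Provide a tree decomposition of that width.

Every bag has size at most 4, so the width is 4 − 1 = 3 and tw(G) ≤ 3. Conversely, {1, 2, 5, 6} is a clique of size 4, and the vertices of any clique must share a bag in every tree decomposition; so some bag has ≥ 4 vertices and tw(G) ≥ 3. Combining the bounds, tw(G) = 3.

Treewidth 3.
One such decomposition:
Bags: B1 = {1, 2, 5, 6}  B2 = {1, 3, 5, 6}  B3 = {1, 3, 4, 5}
Tree: B1–B2, B2–B3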